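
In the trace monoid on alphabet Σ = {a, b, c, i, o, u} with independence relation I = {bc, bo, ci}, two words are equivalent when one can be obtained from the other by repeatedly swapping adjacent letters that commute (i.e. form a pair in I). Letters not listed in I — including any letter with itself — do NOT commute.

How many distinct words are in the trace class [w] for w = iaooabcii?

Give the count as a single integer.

0(i) covers ∅
1(a) covers 0:i
2(o) covers 1:a
3(o) covers 2:o
4(a) covers 3:o
5(b) covers 4:a
6(c) covers 4:a
7(i) covers 5:b
8(i) covers 7:i
floor of heap: 0:i
completions by unplaced set U, small U first (add the entries for U minus each lowest piece of U):
  |U|=1: {6}:1  {8}:1
  |U|=2: {6,8}:2  {7,8}:1
  |U|=3: {5,7,8}:1  {6,7,8}:3
  |U|=4: {5,6,7,8}:4
  |U|=5: {4,5,6,7,8}:4
  |U|=6: {3,4,5,6,7,8}:4
  |U|=7: {2,3,4,5,6,7,8}:4
  start at 0(i): 4

4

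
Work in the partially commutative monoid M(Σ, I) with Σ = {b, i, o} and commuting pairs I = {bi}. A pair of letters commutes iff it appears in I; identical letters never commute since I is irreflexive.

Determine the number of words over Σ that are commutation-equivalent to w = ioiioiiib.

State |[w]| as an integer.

0(i) covers ∅
1(o) covers 0:i
2(i) covers 1:o
3(i) covers 2:i
4(o) covers 3:i
5(i) covers 4:o
6(i) covers 5:i
7(i) covers 6:i
8(b) covers 4:o
floor of heap: 0:i
completions by unplaced set U, small U first (add the entries for U minus each lowest piece of U):
  |U|=1: {7}:1  {8}:1
  |U|=2: {6,7}:1  {7,8}:2
  |U|=3: {5,6,7}:1  {6,7,8}:3
  |U|=4: {5,6,7,8}:4
  |U|=5: {4,5,6,7,8}:4
  |U|=6: {3,4,5,6,7,8}:4
  |U|=7: {2,3,4,5,6,7,8}:4
  start at 0(i): 4

4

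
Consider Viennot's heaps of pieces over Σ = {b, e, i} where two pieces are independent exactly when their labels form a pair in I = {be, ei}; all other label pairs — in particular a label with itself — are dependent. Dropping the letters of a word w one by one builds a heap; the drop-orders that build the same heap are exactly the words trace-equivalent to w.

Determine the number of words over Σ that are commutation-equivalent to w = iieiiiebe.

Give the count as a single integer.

drop 0:i onto floor
drop 1:i onto {0:i}
drop 2:e onto floor
drop 3:i onto {1:i}
drop 4:i onto {3:i}
drop 5:i onto {4:i}
drop 6:e onto {2:e}
drop 7:b onto {5:i}
drop 8:e onto {6:e}
ground layer = {0:i, 2:e}
drop-orders for the pieces not yet dropped (sum over which currently-grounded one goes next):
  1 to go: {7} 1  {8} 1
  2 to go: {5,7} 1  {6,8} 1  {7,8} 2
  3 to go: {2,6,8} 1  {4,5,7} 1  {5,7,8} 3  {6,7,8} 3
  4 to go: {2,6,7,8} 4  {3,4,5,7} 1  {4,5,7,8} 4  {5,6,7,8} 6
  5 to go: {1,3,4,5,7} 1  {2,5,6,7,8} 10  {3,4,5,7,8} 5  {4,5,6,7,8} 10
  6 to go: {0,1,3,4,5,7} 1  {1,3,4,5,7,8} 6  {2,4,5,6,7,8} 20  {3,4,5,6,7,8} 15
  7 to go: {0,1,3,4,5,7,8} 7  {1,3,4,5,6,7,8} 21  {2,3,4,5,6,7,8} 35
  if 0:i drops first: 56 orders
  if 2:e drops first: 28 orders
heap linearizations: 84

84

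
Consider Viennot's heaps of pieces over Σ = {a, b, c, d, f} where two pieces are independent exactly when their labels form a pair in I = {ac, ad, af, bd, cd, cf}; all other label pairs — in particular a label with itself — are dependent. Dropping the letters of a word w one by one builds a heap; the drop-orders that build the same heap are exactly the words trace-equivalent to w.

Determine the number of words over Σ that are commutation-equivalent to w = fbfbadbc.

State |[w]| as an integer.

5

#0=f has no predecessor
#1=b depends on [0:f]
#2=f depends on [1:b]
#3=b depends on [2:f]
#4=a depends on [3:b]
#5=d depends on [2:f]
#6=b depends on [4:a]
#7=c depends on [6:b]
sources: [0:f]
N(rest) = Σ N(rest − s) over sources s of rest; N(one piece) = 1:
  size 1 → [5]=1  [7]=1
  size 2 → [5,7]=2  [6,7]=1
  size 3 → [4,6,7]=1  [5,6,7]=3
  size 4 → [3,4,6,7]=1  [4,5,6,7]=4
  size 5 → [3,4,5,6,7]=5
  size 6 → [2,3,4,5,6,7]=5
  first=0(f) contributes 5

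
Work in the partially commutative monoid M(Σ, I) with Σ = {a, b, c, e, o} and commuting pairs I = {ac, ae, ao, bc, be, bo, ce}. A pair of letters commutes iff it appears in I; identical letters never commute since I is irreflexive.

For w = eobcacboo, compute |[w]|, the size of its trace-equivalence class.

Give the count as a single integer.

84

0(e) covers ∅
1(o) covers 0:e
2(b) covers ∅
3(c) covers 1:o
4(a) covers 2:b
5(c) covers 3:c
6(b) covers 4:a
7(o) covers 5:c
8(o) covers 7:o
floor of heap: 0:e, 2:b
completions by unplaced set U, small U first (add the entries for U minus each lowest piece of U):
  |U|=1: {6}:1  {8}:1
  |U|=2: {4,6}:1  {6,8}:2  {7,8}:1
  |U|=3: {2,4,6}:1  {4,6,8}:3  {5,7,8}:1  {6,7,8}:3
  |U|=4: {2,4,6,8}:4  {3,5,7,8}:1  {4,6,7,8}:6  {5,6,7,8}:4
  |U|=5: {1,3,5,7,8}:1  {2,4,6,7,8}:10  {3,5,6,7,8}:5  {4,5,6,7,8}:10
  |U|=6: {0,1,3,5,7,8}:1  {1,3,5,6,7,8}:6  {2,4,5,6,7,8}:20  {3,4,5,6,7,8}:15
  |U|=7: {0,1,3,5,6,7,8}:7  {1,3,4,5,6,7,8}:21  {2,3,4,5,6,7,8}:35
  start at 0(e): 56
  start at 2(b): 28
sum over floor = 84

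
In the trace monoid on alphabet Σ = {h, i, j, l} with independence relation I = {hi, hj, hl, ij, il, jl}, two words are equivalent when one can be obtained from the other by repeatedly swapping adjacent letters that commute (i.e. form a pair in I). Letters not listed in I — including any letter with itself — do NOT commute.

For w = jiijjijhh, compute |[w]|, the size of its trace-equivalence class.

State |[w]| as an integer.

piece 0:j — minimal
piece 1:i — minimal
piece 2:i rests on {1:i}
piece 3:j rests on {0:j}
piece 4:j rests on {3:j}
piece 5:i rests on {2:i}
piece 6:j rests on {4:j}
piece 7:h — minimal
piece 8:h rests on {7:h}
minimal pieces: {0:j, 1:i, 7:h}
ways to finish when only these pieces remain (= sum over removing one remaining piece with nothing left below it):
  1 left: {5}→1  {6}→1  {8}→1
  2 left: {2,5}→1  {4,6}→1  {5,6}→2  {5,8}→2  {6,8}→2  {7,8}→1
  3 left: {1,2,5}→1  {2,5,6}→3  {2,5,8}→3  {3,4,6}→1  {4,5,6}→3  {4,6,8}→3  {5,6,8}→6  {5,7,8}→3  {6,7,8}→3
  4 left: {0,3,4,6}→1  {1,2,5,6}→4  {1,2,5,8}→4  {2,4,5,6}→6  {2,5,6,8}→12  {2,5,7,8}→6  {3,4,5,6}→4  {3,4,6,8}→4  {4,5,6,8}→12  {4,6,7,8}→6  {5,6,7,8}→12
  5 left: {0,3,4,5,6}→5  {0,3,4,6,8}→5  {1,2,4,5,6}→10  {1,2,5,6,8}→20  {1,2,5,7,8}→10  {2,3,4,5,6}→10  {2,4,5,6,8}→30  {2,5,6,7,8}→30  {3,4,5,6,8}→20  {3,4,6,7,8}→10  {4,5,6,7,8}→30
  6 left: {0,2,3,4,5,6}→15  {0,3,4,5,6,8}→30  {0,3,4,6,7,8}→15  {1,2,3,4,5,6}→20  {1,2,4,5,6,8}→60  {1,2,5,6,7,8}→60  {2,3,4,5,6,8}→60  {2,4,5,6,7,8}→90  {3,4,5,6,7,8}→60
  7 left: {0,1,2,3,4,5,6}→35  {0,2,3,4,5,6,8}→105  {0,3,4,5,6,7,8}→105  {1,2,3,4,5,6,8}→140  {1,2,4,5,6,7,8}→210  {2,3,4,5,6,7,8}→210
  placing 0:j first → 560 extensions
  placing 1:i first → 420 extensions
  placing 7:h first → 280 extensions
total linear extensions = 1260

1260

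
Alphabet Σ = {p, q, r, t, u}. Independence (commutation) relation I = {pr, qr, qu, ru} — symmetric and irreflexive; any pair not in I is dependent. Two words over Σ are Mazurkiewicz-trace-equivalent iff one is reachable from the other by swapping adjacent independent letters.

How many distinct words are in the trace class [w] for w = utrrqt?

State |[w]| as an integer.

drop 0:u onto floor
drop 1:t onto {0:u}
drop 2:r onto {1:t}
drop 3:r onto {2:r}
drop 4:q onto {1:t}
drop 5:t onto {3:r, 4:q}
ground layer = {0:u}
drop-orders for the pieces not yet dropped (sum over which currently-grounded one goes next):
  1 to go: {5} 1
  2 to go: {3,5} 1  {4,5} 1
  3 to go: {2,3,5} 1  {3,4,5} 2
  4 to go: {2,3,4,5} 3
  if 0:u drops first: 3 orders

3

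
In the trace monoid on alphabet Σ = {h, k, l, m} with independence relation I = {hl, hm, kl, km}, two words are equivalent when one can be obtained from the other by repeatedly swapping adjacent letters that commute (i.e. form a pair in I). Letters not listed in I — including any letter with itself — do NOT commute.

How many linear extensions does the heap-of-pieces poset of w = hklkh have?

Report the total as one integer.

#0=h has no predecessor
#1=k depends on [0:h]
#2=l has no predecessor
#3=k depends on [1:k]
#4=h depends on [3:k]
sources: [0:h, 2:l]
N(rest) = Σ N(rest − s) over sources s of rest; N(one piece) = 1:
  size 1 → [2]=1  [4]=1
  size 2 → [2,4]=2  [3,4]=1
  size 3 → [1,3,4]=1  [2,3,4]=3
  first=0(h) contributes 4
  first=2(l) contributes 1
|[w]| = 5

5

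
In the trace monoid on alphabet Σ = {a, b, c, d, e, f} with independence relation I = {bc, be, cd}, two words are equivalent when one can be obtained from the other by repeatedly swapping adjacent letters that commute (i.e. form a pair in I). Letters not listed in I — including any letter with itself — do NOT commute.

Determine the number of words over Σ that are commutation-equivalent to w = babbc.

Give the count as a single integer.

0(b) covers ∅
1(a) covers 0:b
2(b) covers 1:a
3(b) covers 2:b
4(c) covers 1:a
floor of heap: 0:b
completions by unplaced set U, small U first (add the entries for U minus each lowest piece of U):
  |U|=1: {3}:1  {4}:1
  |U|=2: {2,3}:1  {3,4}:2
  |U|=3: {2,3,4}:3
  start at 0(b): 3

3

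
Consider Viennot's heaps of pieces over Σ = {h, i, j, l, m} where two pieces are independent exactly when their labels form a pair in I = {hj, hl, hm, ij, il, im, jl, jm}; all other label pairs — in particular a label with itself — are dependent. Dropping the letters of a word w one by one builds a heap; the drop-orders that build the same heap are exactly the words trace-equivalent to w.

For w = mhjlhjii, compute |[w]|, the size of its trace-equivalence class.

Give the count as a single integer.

#0=m has no predecessor
#1=h has no predecessor
#2=j has no predecessor
#3=l depends on [0:m]
#4=h depends on [1:h]
#5=j depends on [2:j]
#6=i depends on [4:h]
#7=i depends on [6:i]
sources: [0:m, 1:h, 2:j]
N(rest) = Σ N(rest − s) over sources s of rest; N(one piece) = 1:
  size 1 → [3]=1  [5]=1  [7]=1
  size 2 → [0,3]=1  [2,5]=1  [3,5]=2  [3,7]=2  [5,7]=2  [6,7]=1
  size 3 → [0,3,5]=3  [0,3,7]=3  [2,3,5]=3  [2,5,7]=3  [3,5,7]=6  [3,6,7]=3  [4,6,7]=1  [5,6,7]=3
  size 4 → [0,2,3,5]=6  [0,3,5,7]=12  [0,3,6,7]=6  [1,4,6,7]=1  [2,3,5,7]=12  [2,5,6,7]=6  [3,4,6,7]=4  [3,5,6,7]=12  [4,5,6,7]=4
  size 5 → [0,2,3,5,7]=30  [0,3,4,6,7]=10  [0,3,5,6,7]=30  [1,3,4,6,7]=5  [1,4,5,6,7]=5  [2,3,5,6,7]=30  [2,4,5,6,7]=10  [3,4,5,6,7]=20
  size 6 → [0,1,3,4,6,7]=15  [0,2,3,5,6,7]=90  [0,3,4,5,6,7]=60  [1,2,4,5,6,7]=15  [1,3,4,5,6,7]=30  [2,3,4,5,6,7]=60
  first=0(m) contributes 105
  first=1(h) contributes 210
  first=2(j) contributes 105
|[w]| = 420

420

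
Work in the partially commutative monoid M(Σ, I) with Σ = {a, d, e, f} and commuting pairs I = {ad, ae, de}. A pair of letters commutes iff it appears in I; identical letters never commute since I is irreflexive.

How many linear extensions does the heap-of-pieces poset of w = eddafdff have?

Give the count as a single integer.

12

drop 0:e onto floor
drop 1:d onto floor
drop 2:d onto {1:d}
drop 3:a onto floor
drop 4:f onto {0:e, 2:d, 3:a}
drop 5:d onto {4:f}
drop 6:f onto {5:d}
drop 7:f onto {6:f}
ground layer = {0:e, 1:d, 3:a}
drop-orders for the pieces not yet dropped (sum over which currently-grounded one goes next):
  1 to go: {7} 1
  2 to go: {6,7} 1
  3 to go: {5,6,7} 1
  4 to go: {4,5,6,7} 1
  5 to go: {0,4,5,6,7} 1  {2,4,5,6,7} 1  {3,4,5,6,7} 1
  6 to go: {0,2,4,5,6,7} 2  {0,3,4,5,6,7} 2  {1,2,4,5,6,7} 1  {2,3,4,5,6,7} 2
  if 0:e drops first: 3 orders
  if 1:d drops first: 6 orders
  if 3:a drops first: 3 orders
heap linearizations: 12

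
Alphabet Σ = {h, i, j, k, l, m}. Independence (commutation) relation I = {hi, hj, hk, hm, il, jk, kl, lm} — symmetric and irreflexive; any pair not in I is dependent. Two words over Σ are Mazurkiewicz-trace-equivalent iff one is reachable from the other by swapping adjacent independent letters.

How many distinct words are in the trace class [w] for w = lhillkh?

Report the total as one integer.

21

#0=l has no predecessor
#1=h depends on [0:l]
#2=i has no predecessor
#3=l depends on [1:h]
#4=l depends on [3:l]
#5=k depends on [2:i]
#6=h depends on [4:l]
sources: [0:l, 2:i]
N(rest) = Σ N(rest − s) over sources s of rest; N(one piece) = 1:
  size 1 → [5]=1  [6]=1
  size 2 → [2,5]=1  [4,6]=1  [5,6]=2
  size 3 → [2,5,6]=3  [3,4,6]=1  [4,5,6]=3
  size 4 → [1,3,4,6]=1  [2,4,5,6]=6  [3,4,5,6]=4
  size 5 → [0,1,3,4,6]=1  [1,3,4,5,6]=5  [2,3,4,5,6]=10
  first=0(l) contributes 15
  first=2(i) contributes 6
|[w]| = 21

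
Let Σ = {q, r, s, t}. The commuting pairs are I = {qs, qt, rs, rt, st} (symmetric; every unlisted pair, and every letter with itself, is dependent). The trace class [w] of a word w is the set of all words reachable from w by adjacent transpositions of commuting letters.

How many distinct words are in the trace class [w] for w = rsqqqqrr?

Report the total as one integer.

8

0(r) covers ∅
1(s) covers ∅
2(q) covers 0:r
3(q) covers 2:q
4(q) covers 3:q
5(q) covers 4:q
6(r) covers 5:q
7(r) covers 6:r
floor of heap: 0:r, 1:s
completions by unplaced set U, small U first (add the entries for U minus each lowest piece of U):
  |U|=1: {1}:1  {7}:1
  |U|=2: {1,7}:2  {6,7}:1
  |U|=3: {1,6,7}:3  {5,6,7}:1
  |U|=4: {1,5,6,7}:4  {4,5,6,7}:1
  |U|=5: {1,4,5,6,7}:5  {3,4,5,6,7}:1
  |U|=6: {1,3,4,5,6,7}:6  {2,3,4,5,6,7}:1
  start at 0(r): 7
  start at 1(s): 1
sum over floor = 8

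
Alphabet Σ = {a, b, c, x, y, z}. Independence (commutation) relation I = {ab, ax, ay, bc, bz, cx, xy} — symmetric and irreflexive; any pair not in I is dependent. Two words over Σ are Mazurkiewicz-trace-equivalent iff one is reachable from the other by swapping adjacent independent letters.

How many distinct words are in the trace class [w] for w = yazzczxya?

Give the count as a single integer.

#0=y has no predecessor
#1=a has no predecessor
#2=z depends on [0:y, 1:a]
#3=z depends on [2:z]
#4=c depends on [3:z]
#5=z depends on [4:c]
#6=x depends on [5:z]
#7=y depends on [5:z]
#8=a depends on [5:z]
sources: [0:y, 1:a]
N(rest) = Σ N(rest − s) over sources s of rest; N(one piece) = 1:
  size 1 → [6]=1  [7]=1  [8]=1
  size 2 → [6,7]=2  [6,8]=2  [7,8]=2
  size 3 → [6,7,8]=6
  size 4 → [5,6,7,8]=6
  size 5 → [4,5,6,7,8]=6
  size 6 → [3,4,5,6,7,8]=6
  size 7 → [2,3,4,5,6,7,8]=6
  first=0(y) contributes 6
  first=1(a) contributes 6
|[w]| = 12

12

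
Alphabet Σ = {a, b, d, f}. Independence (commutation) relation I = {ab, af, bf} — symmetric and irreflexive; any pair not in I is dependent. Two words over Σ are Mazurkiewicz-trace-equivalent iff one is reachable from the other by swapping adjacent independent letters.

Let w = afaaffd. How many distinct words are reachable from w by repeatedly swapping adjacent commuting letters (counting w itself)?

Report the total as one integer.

20

piece 0:a — minimal
piece 1:f — minimal
piece 2:a rests on {0:a}
piece 3:a rests on {2:a}
piece 4:f rests on {1:f}
piece 5:f rests on {4:f}
piece 6:d rests on {3:a, 5:f}
minimal pieces: {0:a, 1:f}
ways to finish when only these pieces remain (= sum over removing one remaining piece with nothing left below it):
  1 left: {6}→1
  2 left: {3,6}→1  {5,6}→1
  3 left: {2,3,6}→1  {3,5,6}→2  {4,5,6}→1
  4 left: {0,2,3,6}→1  {1,4,5,6}→1  {2,3,5,6}→3  {3,4,5,6}→3
  5 left: {0,2,3,5,6}→4  {1,3,4,5,6}→4  {2,3,4,5,6}→6
  placing 0:a first → 10 extensions
  placing 1:f first → 10 extensions
total linear extensions = 20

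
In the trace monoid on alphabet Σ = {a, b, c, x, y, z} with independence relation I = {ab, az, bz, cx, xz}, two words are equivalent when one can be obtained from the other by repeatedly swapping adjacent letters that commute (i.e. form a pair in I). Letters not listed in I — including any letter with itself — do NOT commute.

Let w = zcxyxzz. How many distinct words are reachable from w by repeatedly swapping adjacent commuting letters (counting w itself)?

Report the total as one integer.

drop 0:z onto floor
drop 1:c onto {0:z}
drop 2:x onto floor
drop 3:y onto {1:c, 2:x}
drop 4:x onto {3:y}
drop 5:z onto {3:y}
drop 6:z onto {5:z}
ground layer = {0:z, 2:x}
drop-orders for the pieces not yet dropped (sum over which currently-grounded one goes next):
  1 to go: {4} 1  {6} 1
  2 to go: {4,6} 2  {5,6} 1
  3 to go: {4,5,6} 3
  4 to go: {3,4,5,6} 3
  5 to go: {1,3,4,5,6} 3  {2,3,4,5,6} 3
  if 0:z drops first: 6 orders
  if 2:x drops first: 3 orders
heap linearizations: 9

9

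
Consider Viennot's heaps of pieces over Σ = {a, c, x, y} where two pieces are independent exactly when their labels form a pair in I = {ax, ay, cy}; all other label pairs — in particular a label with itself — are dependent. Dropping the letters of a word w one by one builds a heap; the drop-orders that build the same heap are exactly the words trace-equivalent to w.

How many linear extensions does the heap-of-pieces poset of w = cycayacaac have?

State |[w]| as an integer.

45

drop 0:c onto floor
drop 1:y onto floor
drop 2:c onto {0:c}
drop 3:a onto {2:c}
drop 4:y onto {1:y}
drop 5:a onto {3:a}
drop 6:c onto {5:a}
drop 7:a onto {6:c}
drop 8:a onto {7:a}
drop 9:c onto {8:a}
ground layer = {0:c, 1:y}
drop-orders for the pieces not yet dropped (sum over which currently-grounded one goes next):
  1 to go: {4} 1  {9} 1
  2 to go: {1,4} 1  {4,9} 2  {8,9} 1
  3 to go: {1,4,9} 3  {4,8,9} 3  {7,8,9} 1
  4 to go: {1,4,8,9} 6  {4,7,8,9} 4  {6,7,8,9} 1
  5 to go: {1,4,7,8,9} 10  {4,6,7,8,9} 5  {5,6,7,8,9} 1
  6 to go: {1,4,6,7,8,9} 15  {3,5,6,7,8,9} 1  {4,5,6,7,8,9} 6
  7 to go: {1,4,5,6,7,8,9} 21  {2,3,5,6,7,8,9} 1  {3,4,5,6,7,8,9} 7
  8 to go: {0,2,3,5,6,7,8,9} 1  {1,3,4,5,6,7,8,9} 28  {2,3,4,5,6,7,8,9} 8
  if 0:c drops first: 36 orders
  if 1:y drops first: 9 orders
heap linearizations: 45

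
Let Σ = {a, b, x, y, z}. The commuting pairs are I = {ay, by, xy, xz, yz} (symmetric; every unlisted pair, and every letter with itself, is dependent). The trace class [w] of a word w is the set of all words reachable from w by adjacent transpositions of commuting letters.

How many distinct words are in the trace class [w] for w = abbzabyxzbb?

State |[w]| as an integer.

0(a) covers ∅
1(b) covers 0:a
2(b) covers 1:b
3(z) covers 2:b
4(a) covers 3:z
5(b) covers 4:a
6(y) covers ∅
7(x) covers 5:b
8(z) covers 5:b
9(b) covers 7:x, 8:z
10(b) covers 9:b
floor of heap: 0:a, 6:y
completions by unplaced set U, small U first (add the entries for U minus each lowest piece of U):
  |U|=1: {6}:1  {10}:1
  |U|=2: {6,10}:2  {9,10}:1
  |U|=3: {6,9,10}:3  {7,9,10}:1  {8,9,10}:1
  |U|=4: {6,7,9,10}:4  {6,8,9,10}:4  {7,8,9,10}:2
  |U|=5: {5,7,8,9,10}:2  {6,7,8,9,10}:10
  |U|=6: {4,5,7,8,9,10}:2  {5,6,7,8,9,10}:12
  |U|=7: {3,4,5,7,8,9,10}:2  {4,5,6,7,8,9,10}:14
  |U|=8: {2,3,4,5,7,8,9,10}:2  {3,4,5,6,7,8,9,10}:16
  |U|=9: {1,2,3,4,5,7,8,9,10}:2  {2,3,4,5,6,7,8,9,10}:18
  start at 0(a): 20
  start at 6(y): 2
sum over floor = 22

22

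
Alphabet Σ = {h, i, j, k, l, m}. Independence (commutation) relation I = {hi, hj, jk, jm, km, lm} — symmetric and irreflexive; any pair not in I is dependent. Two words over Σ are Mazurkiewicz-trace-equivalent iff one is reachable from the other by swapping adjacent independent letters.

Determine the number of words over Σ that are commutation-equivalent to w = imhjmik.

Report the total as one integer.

4

drop 0:i onto floor
drop 1:m onto {0:i}
drop 2:h onto {1:m}
drop 3:j onto {0:i}
drop 4:m onto {2:h}
drop 5:i onto {3:j, 4:m}
drop 6:k onto {5:i}
ground layer = {0:i}
drop-orders for the pieces not yet dropped (sum over which currently-grounded one goes next):
  1 to go: {6} 1
  2 to go: {5,6} 1
  3 to go: {3,5,6} 1  {4,5,6} 1
  4 to go: {2,4,5,6} 1  {3,4,5,6} 2
  5 to go: {1,2,4,5,6} 1  {2,3,4,5,6} 3
  if 0:i drops first: 4 orders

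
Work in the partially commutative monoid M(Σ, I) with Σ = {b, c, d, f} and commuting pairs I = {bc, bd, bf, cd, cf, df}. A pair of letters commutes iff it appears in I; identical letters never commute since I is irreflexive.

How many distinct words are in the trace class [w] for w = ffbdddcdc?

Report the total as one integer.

0(f) covers ∅
1(f) covers 0:f
2(b) covers ∅
3(d) covers ∅
4(d) covers 3:d
5(d) covers 4:d
6(c) covers ∅
7(d) covers 5:d
8(c) covers 6:c
floor of heap: 0:f, 2:b, 3:d, 6:c
completions by unplaced set U, small U first (add the entries for U minus each lowest piece of U):
  |U|=1: {1}:1  {2}:1  {7}:1  {8}:1
  |U|=2: {0,1}:1  {1,2}:2  {1,7}:2  {1,8}:2  {2,7}:2  {2,8}:2  {5,7}:1  {6,8}:1  {7,8}:2
  |U|=3: {0,1,2}:3  {0,1,7}:3  {0,1,8}:3  {1,2,7}:6  {1,2,8}:6  {1,5,7}:3  {1,6,8}:3  {1,7,8}:6  {2,5,7}:3  {2,6,8}:3  {2,7,8}:6  {4,5,7}:1  {5,7,8}:3  {6,7,8}:3
  |U|=4: {0,1,2,7}:12  {0,1,2,8}:12  {0,1,5,7}:6  {0,1,6,8}:6  {0,1,7,8}:12  {1,2,5,7}:12  {1,2,6,8}:12  {1,2,7,8}:24  {1,4,5,7}:4  {1,5,7,8}:12  {1,6,7,8}:12  {2,4,5,7}:4  {2,5,7,8}:12  {2,6,7,8}:12  {3,4,5,7}:1  {4,5,7,8}:4  {5,6,7,8}:6
  |U|=5: {0,1,2,5,7}:30  {0,1,2,6,8}:30  {0,1,2,7,8}:60  {0,1,4,5,7}:10  {0,1,5,7,8}:30  {0,1,6,7,8}:30  {1,2,4,5,7}:20  {1,2,5,7,8}:60  {1,2,6,7,8}:60  {1,3,4,5,7}:5  {1,4,5,7,8}:20  {1,5,6,7,8}:30  {2,3,4,5,7}:5  {2,4,5,7,8}:20  {2,5,6,7,8}:30  {3,4,5,7,8}:5  {4,5,6,7,8}:10
  |U|=6: {0,1,2,4,5,7}:60  {0,1,2,5,7,8}:180  {0,1,2,6,7,8}:180  {0,1,3,4,5,7}:15  {0,1,4,5,7,8}:60  {0,1,5,6,7,8}:90  {1,2,3,4,5,7}:30  {1,2,4,5,7,8}:120  {1,2,5,6,7,8}:180  {1,3,4,5,7,8}:30  {1,4,5,6,7,8}:60  {2,3,4,5,7,8}:30  {2,4,5,6,7,8}:60  {3,4,5,6,7,8}:15
  |U|=7: {0,1,2,3,4,5,7}:105  {0,1,2,4,5,7,8}:420  {0,1,2,5,6,7,8}:630  {0,1,3,4,5,7,8}:105  {0,1,4,5,6,7,8}:210  {1,2,3,4,5,7,8}:210  {1,2,4,5,6,7,8}:420  {1,3,4,5,6,7,8}:105  {2,3,4,5,6,7,8}:105
  start at 0(f): 840
  start at 2(b): 420
  start at 3(d): 1680
  start at 6(c): 840
sum over floor = 3780

3780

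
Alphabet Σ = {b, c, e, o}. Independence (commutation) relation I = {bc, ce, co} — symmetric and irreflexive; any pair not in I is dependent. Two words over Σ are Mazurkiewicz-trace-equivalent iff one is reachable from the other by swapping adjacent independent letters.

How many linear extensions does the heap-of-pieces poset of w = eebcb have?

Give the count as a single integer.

5

#0=e has no predecessor
#1=e depends on [0:e]
#2=b depends on [1:e]
#3=c has no predecessor
#4=b depends on [2:b]
sources: [0:e, 3:c]
N(rest) = Σ N(rest − s) over sources s of rest; N(one piece) = 1:
  size 1 → [3]=1  [4]=1
  size 2 → [2,4]=1  [3,4]=2
  size 3 → [1,2,4]=1  [2,3,4]=3
  first=0(e) contributes 4
  first=3(c) contributes 1
|[w]| = 5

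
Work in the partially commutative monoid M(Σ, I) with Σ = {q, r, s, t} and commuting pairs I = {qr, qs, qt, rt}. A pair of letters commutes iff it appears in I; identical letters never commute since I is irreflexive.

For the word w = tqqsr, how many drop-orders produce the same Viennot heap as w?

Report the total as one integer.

drop 0:t onto floor
drop 1:q onto floor
drop 2:q onto {1:q}
drop 3:s onto {0:t}
drop 4:r onto {3:s}
ground layer = {0:t, 1:q}
drop-orders for the pieces not yet dropped (sum over which currently-grounded one goes next):
  1 to go: {2} 1  {4} 1
  2 to go: {1,2} 1  {2,4} 2  {3,4} 1
  3 to go: {0,3,4} 1  {1,2,4} 3  {2,3,4} 3
  if 0:t drops first: 6 orders
  if 1:q drops first: 4 orders
heap linearizations: 10

10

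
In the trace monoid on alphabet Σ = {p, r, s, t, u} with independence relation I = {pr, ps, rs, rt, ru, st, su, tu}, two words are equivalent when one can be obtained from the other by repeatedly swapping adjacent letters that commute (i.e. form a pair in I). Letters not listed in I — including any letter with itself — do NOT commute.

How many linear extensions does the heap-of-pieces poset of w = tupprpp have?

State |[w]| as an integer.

14

0(t) covers ∅
1(u) covers ∅
2(p) covers 0:t, 1:u
3(p) covers 2:p
4(r) covers ∅
5(p) covers 3:p
6(p) covers 5:p
floor of heap: 0:t, 1:u, 4:r
completions by unplaced set U, small U first (add the entries for U minus each lowest piece of U):
  |U|=1: {4}:1  {6}:1
  |U|=2: {4,6}:2  {5,6}:1
  |U|=3: {3,5,6}:1  {4,5,6}:3
  |U|=4: {2,3,5,6}:1  {3,4,5,6}:4
  |U|=5: {0,2,3,5,6}:1  {1,2,3,5,6}:1  {2,3,4,5,6}:5
  start at 0(t): 6
  start at 1(u): 6
  start at 4(r): 2
sum over floor = 14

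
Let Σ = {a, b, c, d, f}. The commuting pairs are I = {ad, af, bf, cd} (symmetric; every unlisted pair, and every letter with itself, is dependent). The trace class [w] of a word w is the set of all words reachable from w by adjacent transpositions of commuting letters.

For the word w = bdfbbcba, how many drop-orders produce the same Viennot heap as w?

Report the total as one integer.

piece 0:b — minimal
piece 1:d rests on {0:b}
piece 2:f rests on {1:d}
piece 3:b rests on {1:d}
piece 4:b rests on {3:b}
piece 5:c rests on {2:f, 4:b}
piece 6:b rests on {5:c}
piece 7:a rests on {6:b}
minimal pieces: {0:b}
ways to finish when only these pieces remain (= sum over removing one remaining piece with nothing left below it):
  1 left: {7}→1
  2 left: {6,7}→1
  3 left: {5,6,7}→1
  4 left: {2,5,6,7}→1  {4,5,6,7}→1
  5 left: {2,4,5,6,7}→2  {3,4,5,6,7}→1
  6 left: {2,3,4,5,6,7}→3
  placing 0:b first → 3 extensions

3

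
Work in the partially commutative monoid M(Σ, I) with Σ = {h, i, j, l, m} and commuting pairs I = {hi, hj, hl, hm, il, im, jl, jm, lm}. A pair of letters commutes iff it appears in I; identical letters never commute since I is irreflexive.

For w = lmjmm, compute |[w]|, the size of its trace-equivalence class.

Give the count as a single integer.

20

drop 0:l onto floor
drop 1:m onto floor
drop 2:j onto floor
drop 3:m onto {1:m}
drop 4:m onto {3:m}
ground layer = {0:l, 1:m, 2:j}
drop-orders for the pieces not yet dropped (sum over which currently-grounded one goes next):
  1 to go: {0} 1  {2} 1  {4} 1
  2 to go: {0,2} 2  {0,4} 2  {2,4} 2  {3,4} 1
  3 to go: {0,2,4} 6  {0,3,4} 3  {1,3,4} 1  {2,3,4} 3
  if 0:l drops first: 4 orders
  if 1:m drops first: 12 orders
  if 2:j drops first: 4 orders
heap linearizations: 20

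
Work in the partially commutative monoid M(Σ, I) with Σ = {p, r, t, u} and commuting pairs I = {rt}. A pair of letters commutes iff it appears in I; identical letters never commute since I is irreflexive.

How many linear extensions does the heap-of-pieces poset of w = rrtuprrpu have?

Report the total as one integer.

3

#0=r has no predecessor
#1=r depends on [0:r]
#2=t has no predecessor
#3=u depends on [1:r, 2:t]
#4=p depends on [3:u]
#5=r depends on [4:p]
#6=r depends on [5:r]
#7=p depends on [6:r]
#8=u depends on [7:p]
sources: [0:r, 2:t]
N(rest) = Σ N(rest − s) over sources s of rest; N(one piece) = 1:
  size 1 → [8]=1
  size 2 → [7,8]=1
  size 3 → [6,7,8]=1
  size 4 → [5,6,7,8]=1
  size 5 → [4,5,6,7,8]=1
  size 6 → [3,4,5,6,7,8]=1
  size 7 → [1,3,4,5,6,7,8]=1  [2,3,4,5,6,7,8]=1
  first=0(r) contributes 2
  first=2(t) contributes 1
|[w]| = 3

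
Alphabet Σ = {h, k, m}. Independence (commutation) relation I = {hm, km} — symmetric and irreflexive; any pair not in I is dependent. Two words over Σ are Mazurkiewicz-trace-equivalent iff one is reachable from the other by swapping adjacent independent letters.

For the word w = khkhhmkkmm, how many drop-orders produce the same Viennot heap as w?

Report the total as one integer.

drop 0:k onto floor
drop 1:h onto {0:k}
drop 2:k onto {1:h}
drop 3:h onto {2:k}
drop 4:h onto {3:h}
drop 5:m onto floor
drop 6:k onto {4:h}
drop 7:k onto {6:k}
drop 8:m onto {5:m}
drop 9:m onto {8:m}
ground layer = {0:k, 5:m}
drop-orders for the pieces not yet dropped (sum over which currently-grounded one goes next):
  1 to go: {7} 1  {9} 1
  2 to go: {6,7} 1  {7,9} 2  {8,9} 1
  3 to go: {4,6,7} 1  {5,8,9} 1  {6,7,9} 3  {7,8,9} 3
  4 to go: {3,4,6,7} 1  {4,6,7,9} 4  {5,7,8,9} 4  {6,7,8,9} 6
  5 to go: {2,3,4,6,7} 1  {3,4,6,7,9} 5  {4,6,7,8,9} 10  {5,6,7,8,9} 10
  6 to go: {1,2,3,4,6,7} 1  {2,3,4,6,7,9} 6  {3,4,6,7,8,9} 15  {4,5,6,7,8,9} 20
  7 to go: {0,1,2,3,4,6,7} 1  {1,2,3,4,6,7,9} 7  {2,3,4,6,7,8,9} 21  {3,4,5,6,7,8,9} 35
  8 to go: {0,1,2,3,4,6,7,9} 8  {1,2,3,4,6,7,8,9} 28  {2,3,4,5,6,7,8,9} 56
  if 0:k drops first: 84 orders
  if 5:m drops first: 36 orders
heap linearizations: 120

120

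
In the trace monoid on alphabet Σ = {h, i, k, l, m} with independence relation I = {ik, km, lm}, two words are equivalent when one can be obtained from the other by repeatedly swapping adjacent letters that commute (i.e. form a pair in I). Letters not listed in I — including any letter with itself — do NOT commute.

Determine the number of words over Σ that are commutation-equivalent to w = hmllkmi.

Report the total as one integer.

16

drop 0:h onto floor
drop 1:m onto {0:h}
drop 2:l onto {0:h}
drop 3:l onto {2:l}
drop 4:k onto {3:l}
drop 5:m onto {1:m}
drop 6:i onto {3:l, 5:m}
ground layer = {0:h}
drop-orders for the pieces not yet dropped (sum over which currently-grounded one goes next):
  1 to go: {4} 1  {6} 1
  2 to go: {4,6} 2  {5,6} 1
  3 to go: {1,5,6} 1  {3,4,6} 2  {4,5,6} 3
  4 to go: {1,4,5,6} 4  {2,3,4,6} 2  {3,4,5,6} 5
  5 to go: {1,3,4,5,6} 9  {2,3,4,5,6} 7
  if 0:h drops first: 16 orders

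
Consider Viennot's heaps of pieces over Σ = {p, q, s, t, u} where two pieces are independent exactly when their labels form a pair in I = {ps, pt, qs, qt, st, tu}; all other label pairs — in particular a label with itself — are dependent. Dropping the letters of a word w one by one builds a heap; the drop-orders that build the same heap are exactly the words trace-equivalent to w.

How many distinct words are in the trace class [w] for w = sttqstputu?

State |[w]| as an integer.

drop 0:s onto floor
drop 1:t onto floor
drop 2:t onto {1:t}
drop 3:q onto floor
drop 4:s onto {0:s}
drop 5:t onto {2:t}
drop 6:p onto {3:q}
drop 7:u onto {4:s, 6:p}
drop 8:t onto {5:t}
drop 9:u onto {7:u}
ground layer = {0:s, 1:t, 3:q}
drop-orders for the pieces not yet dropped (sum over which currently-grounded one goes next):
  1 to go: {8} 1  {9} 1
  2 to go: {5,8} 1  {7,9} 1  {8,9} 2
  3 to go: {2,5,8} 1  {4,7,9} 1  {5,8,9} 3  {6,7,9} 1  {7,8,9} 3
  4 to go: {0,4,7,9} 1  {1,2,5,8} 1  {2,5,8,9} 4  {3,6,7,9} 1  {4,6,7,9} 2  {4,7,8,9} 4  {5,7,8,9} 6  {6,7,8,9} 4
  5 to go: {0,4,6,7,9} 3  {0,4,7,8,9} 5  {1,2,5,8,9} 5  {2,5,7,8,9} 10  {3,4,6,7,9} 3  {3,6,7,8,9} 5  {4,5,7,8,9} 10  {4,6,7,8,9} 10  {5,6,7,8,9} 10
  6 to go: {0,3,4,6,7,9} 6  {0,4,5,7,8,9} 15  {0,4,6,7,8,9} 18  {1,2,5,7,8,9} 15  {2,4,5,7,8,9} 20  {2,5,6,7,8,9} 20  {3,4,6,7,8,9} 18  {3,5,6,7,8,9} 15  {4,5,6,7,8,9} 30
  7 to go: {0,2,4,5,7,8,9} 35  {0,3,4,6,7,8,9} 42  {0,4,5,6,7,8,9} 63  {1,2,4,5,7,8,9} 35  {1,2,5,6,7,8,9} 35  {2,3,5,6,7,8,9} 35  {2,4,5,6,7,8,9} 70  {3,4,5,6,7,8,9} 63
  8 to go: {0,1,2,4,5,7,8,9} 70  {0,2,4,5,6,7,8,9} 168  {0,3,4,5,6,7,8,9} 168  {1,2,3,5,6,7,8,9} 70  {1,2,4,5,6,7,8,9} 140  {2,3,4,5,6,7,8,9} 168
  if 0:s drops first: 378 orders
  if 1:t drops first: 504 orders
  if 3:q drops first: 378 orders
heap linearizations: 1260

1260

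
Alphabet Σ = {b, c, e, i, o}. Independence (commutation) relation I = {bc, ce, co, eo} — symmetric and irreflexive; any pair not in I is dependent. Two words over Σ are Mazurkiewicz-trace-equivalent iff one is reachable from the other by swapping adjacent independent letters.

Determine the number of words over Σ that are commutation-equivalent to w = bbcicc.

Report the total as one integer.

#0=b has no predecessor
#1=b depends on [0:b]
#2=c has no predecessor
#3=i depends on [1:b, 2:c]
#4=c depends on [3:i]
#5=c depends on [4:c]
sources: [0:b, 2:c]
N(rest) = Σ N(rest − s) over sources s of rest; N(one piece) = 1:
  size 1 → [5]=1
  size 2 → [4,5]=1
  size 3 → [3,4,5]=1
  size 4 → [1,3,4,5]=1  [2,3,4,5]=1
  first=0(b) contributes 2
  first=2(c) contributes 1
|[w]| = 3

3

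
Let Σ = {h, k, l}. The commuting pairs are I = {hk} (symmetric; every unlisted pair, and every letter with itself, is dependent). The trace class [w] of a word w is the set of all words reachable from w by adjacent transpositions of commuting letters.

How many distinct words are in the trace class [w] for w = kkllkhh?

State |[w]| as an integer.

3

#0=k has no predecessor
#1=k depends on [0:k]
#2=l depends on [1:k]
#3=l depends on [2:l]
#4=k depends on [3:l]
#5=h depends on [3:l]
#6=h depends on [5:h]
sources: [0:k]
N(rest) = Σ N(rest − s) over sources s of rest; N(one piece) = 1:
  size 1 → [4]=1  [6]=1
  size 2 → [4,6]=2  [5,6]=1
  size 3 → [4,5,6]=3
  size 4 → [3,4,5,6]=3
  size 5 → [2,3,4,5,6]=3
  first=0(k) contributes 3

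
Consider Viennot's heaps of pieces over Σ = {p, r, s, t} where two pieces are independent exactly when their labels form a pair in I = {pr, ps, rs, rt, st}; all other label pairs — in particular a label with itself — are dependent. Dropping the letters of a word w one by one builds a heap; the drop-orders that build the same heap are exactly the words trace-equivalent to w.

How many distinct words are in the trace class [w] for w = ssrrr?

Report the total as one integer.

10

#0=s has no predecessor
#1=s depends on [0:s]
#2=r has no predecessor
#3=r depends on [2:r]
#4=r depends on [3:r]
sources: [0:s, 2:r]
N(rest) = Σ N(rest − s) over sources s of rest; N(one piece) = 1:
  size 1 → [1]=1  [4]=1
  size 2 → [0,1]=1  [1,4]=2  [3,4]=1
  size 3 → [0,1,4]=3  [1,3,4]=3  [2,3,4]=1
  first=0(s) contributes 4
  first=2(r) contributes 6
|[w]| = 10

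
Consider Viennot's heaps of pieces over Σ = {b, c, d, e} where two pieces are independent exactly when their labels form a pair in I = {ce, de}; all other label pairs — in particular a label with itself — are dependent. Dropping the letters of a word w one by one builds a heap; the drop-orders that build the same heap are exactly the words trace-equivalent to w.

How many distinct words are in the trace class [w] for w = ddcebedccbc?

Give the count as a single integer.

16

#0=d has no predecessor
#1=d depends on [0:d]
#2=c depends on [1:d]
#3=e has no predecessor
#4=b depends on [2:c, 3:e]
#5=e depends on [4:b]
#6=d depends on [4:b]
#7=c depends on [6:d]
#8=c depends on [7:c]
#9=b depends on [5:e, 8:c]
#10=c depends on [9:b]
sources: [0:d, 3:e]
N(rest) = Σ N(rest − s) over sources s of rest; N(one piece) = 1:
  size 1 → [10]=1
  size 2 → [9,10]=1
  size 3 → [5,9,10]=1  [8,9,10]=1
  size 4 → [5,8,9,10]=2  [7,8,9,10]=1
  size 5 → [5,7,8,9,10]=3  [6,7,8,9,10]=1
  size 6 → [5,6,7,8,9,10]=4
  size 7 → [4,5,6,7,8,9,10]=4
  size 8 → [2,4,5,6,7,8,9,10]=4  [3,4,5,6,7,8,9,10]=4
  size 9 → [1,2,4,5,6,7,8,9,10]=4  [2,3,4,5,6,7,8,9,10]=8
  first=0(d) contributes 12
  first=3(e) contributes 4
|[w]| = 16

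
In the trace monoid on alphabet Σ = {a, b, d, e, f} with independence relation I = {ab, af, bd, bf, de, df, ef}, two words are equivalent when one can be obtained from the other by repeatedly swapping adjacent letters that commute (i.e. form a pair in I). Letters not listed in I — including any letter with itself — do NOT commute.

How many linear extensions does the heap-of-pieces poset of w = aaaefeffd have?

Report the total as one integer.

252

#0=a has no predecessor
#1=a depends on [0:a]
#2=a depends on [1:a]
#3=e depends on [2:a]
#4=f has no predecessor
#5=e depends on [3:e]
#6=f depends on [4:f]
#7=f depends on [6:f]
#8=d depends on [2:a]
sources: [0:a, 4:f]
N(rest) = Σ N(rest − s) over sources s of rest; N(one piece) = 1:
  size 1 → [5]=1  [7]=1  [8]=1
  size 2 → [3,5]=1  [5,7]=2  [5,8]=2  [6,7]=1  [7,8]=2
  size 3 → [3,5,7]=3  [3,5,8]=3  [4,6,7]=1  [5,6,7]=3  [5,7,8]=6  [6,7,8]=3
  size 4 → [2,3,5,8]=3  [3,5,6,7]=6  [3,5,7,8]=12  [4,5,6,7]=4  [4,6,7,8]=4  [5,6,7,8]=12
  size 5 → [1,2,3,5,8]=3  [2,3,5,7,8]=15  [3,4,5,6,7]=10  [3,5,6,7,8]=30  [4,5,6,7,8]=20
  size 6 → [0,1,2,3,5,8]=3  [1,2,3,5,7,8]=18  [2,3,5,6,7,8]=45  [3,4,5,6,7,8]=60
  size 7 → [0,1,2,3,5,7,8]=21  [1,2,3,5,6,7,8]=63  [2,3,4,5,6,7,8]=105
  first=0(a) contributes 168
  first=4(f) contributes 84
|[w]| = 252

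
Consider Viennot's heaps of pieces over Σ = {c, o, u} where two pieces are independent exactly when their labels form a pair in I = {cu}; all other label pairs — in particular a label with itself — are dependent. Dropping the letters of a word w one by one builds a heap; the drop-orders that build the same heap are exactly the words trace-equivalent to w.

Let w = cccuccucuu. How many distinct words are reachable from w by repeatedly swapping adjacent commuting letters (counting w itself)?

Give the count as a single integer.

#0=c has no predecessor
#1=c depends on [0:c]
#2=c depends on [1:c]
#3=u has no predecessor
#4=c depends on [2:c]
#5=c depends on [4:c]
#6=u depends on [3:u]
#7=c depends on [5:c]
#8=u depends on [6:u]
#9=u depends on [8:u]
sources: [0:c, 3:u]
N(rest) = Σ N(rest − s) over sources s of rest; N(one piece) = 1:
  size 1 → [7]=1  [9]=1
  size 2 → [5,7]=1  [7,9]=2  [8,9]=1
  size 3 → [4,5,7]=1  [5,7,9]=3  [6,8,9]=1  [7,8,9]=3
  size 4 → [2,4,5,7]=1  [3,6,8,9]=1  [4,5,7,9]=4  [5,7,8,9]=6  [6,7,8,9]=4
  size 5 → [1,2,4,5,7]=1  [2,4,5,7,9]=5  [3,6,7,8,9]=5  [4,5,7,8,9]=10  [5,6,7,8,9]=10
  size 6 → [0,1,2,4,5,7]=1  [1,2,4,5,7,9]=6  [2,4,5,7,8,9]=15  [3,5,6,7,8,9]=15  [4,5,6,7,8,9]=20
  size 7 → [0,1,2,4,5,7,9]=7  [1,2,4,5,7,8,9]=21  [2,4,5,6,7,8,9]=35  [3,4,5,6,7,8,9]=35
  size 8 → [0,1,2,4,5,7,8,9]=28  [1,2,4,5,6,7,8,9]=56  [2,3,4,5,6,7,8,9]=70
  first=0(c) contributes 126
  first=3(u) contributes 84
|[w]| = 210

210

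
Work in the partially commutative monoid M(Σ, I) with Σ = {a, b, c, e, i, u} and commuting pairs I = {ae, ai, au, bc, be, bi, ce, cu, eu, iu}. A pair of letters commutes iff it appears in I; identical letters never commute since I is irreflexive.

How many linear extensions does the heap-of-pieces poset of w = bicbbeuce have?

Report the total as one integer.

756

piece 0:b — minimal
piece 1:i — minimal
piece 2:c rests on {1:i}
piece 3:b rests on {0:b}
piece 4:b rests on {3:b}
piece 5:e rests on {1:i}
piece 6:u rests on {4:b}
piece 7:c rests on {2:c}
piece 8:e rests on {5:e}
minimal pieces: {0:b, 1:i}
ways to finish when only these pieces remain (= sum over removing one remaining piece with nothing left below it):
  1 left: {6}→1  {7}→1  {8}→1
  2 left: {2,7}→1  {4,6}→1  {5,8}→1  {6,7}→2  {6,8}→2  {7,8}→2
  3 left: {2,6,7}→3  {2,7,8}→3  {3,4,6}→1  {4,6,7}→3  {4,6,8}→3  {5,6,8}→3  {5,7,8}→3  {6,7,8}→6
  4 left: {0,3,4,6}→1  {2,4,6,7}→6  {2,5,7,8}→6  {2,6,7,8}→12  {3,4,6,7}→4  {3,4,6,8}→4  {4,5,6,8}→6  {4,6,7,8}→12  {5,6,7,8}→12
  5 left: {0,3,4,6,7}→5  {0,3,4,6,8}→5  {1,2,5,7,8}→6  {2,3,4,6,7}→10  {2,4,6,7,8}→30  {2,5,6,7,8}→30  {3,4,5,6,8}→10  {3,4,6,7,8}→20  {4,5,6,7,8}→30
  6 left: {0,2,3,4,6,7}→15  {0,3,4,5,6,8}→15  {0,3,4,6,7,8}→30  {1,2,5,6,7,8}→36  {2,3,4,6,7,8}→60  {2,4,5,6,7,8}→90  {3,4,5,6,7,8}→60
  7 left: {0,2,3,4,6,7,8}→105  {0,3,4,5,6,7,8}→105  {1,2,4,5,6,7,8}→126  {2,3,4,5,6,7,8}→210
  placing 0:b first → 336 extensions
  placing 1:i first → 420 extensions
total linear extensions = 756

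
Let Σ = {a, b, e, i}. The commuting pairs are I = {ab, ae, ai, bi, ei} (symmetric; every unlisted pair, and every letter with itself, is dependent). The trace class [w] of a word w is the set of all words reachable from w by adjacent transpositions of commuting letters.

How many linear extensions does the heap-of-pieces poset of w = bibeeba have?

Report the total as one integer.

42

#0=b has no predecessor
#1=i has no predecessor
#2=b depends on [0:b]
#3=e depends on [2:b]
#4=e depends on [3:e]
#5=b depends on [4:e]
#6=a has no predecessor
sources: [0:b, 1:i, 6:a]
N(rest) = Σ N(rest − s) over sources s of rest; N(one piece) = 1:
  size 1 → [1]=1  [5]=1  [6]=1
  size 2 → [1,5]=2  [1,6]=2  [4,5]=1  [5,6]=2
  size 3 → [1,4,5]=3  [1,5,6]=6  [3,4,5]=1  [4,5,6]=3
  size 4 → [1,3,4,5]=4  [1,4,5,6]=12  [2,3,4,5]=1  [3,4,5,6]=4
  size 5 → [0,2,3,4,5]=1  [1,2,3,4,5]=5  [1,3,4,5,6]=20  [2,3,4,5,6]=5
  first=0(b) contributes 30
  first=1(i) contributes 6
  first=6(a) contributes 6
|[w]| = 42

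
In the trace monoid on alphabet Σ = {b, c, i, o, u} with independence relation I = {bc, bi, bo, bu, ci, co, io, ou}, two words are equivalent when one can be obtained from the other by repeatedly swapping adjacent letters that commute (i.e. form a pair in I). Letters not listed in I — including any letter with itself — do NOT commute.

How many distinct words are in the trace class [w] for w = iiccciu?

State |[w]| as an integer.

20

0(i) covers ∅
1(i) covers 0:i
2(c) covers ∅
3(c) covers 2:c
4(c) covers 3:c
5(i) covers 1:i
6(u) covers 4:c, 5:i
floor of heap: 0:i, 2:c
completions by unplaced set U, small U first (add the entries for U minus each lowest piece of U):
  |U|=1: {6}:1
  |U|=2: {4,6}:1  {5,6}:1
  |U|=3: {1,5,6}:1  {3,4,6}:1  {4,5,6}:2
  |U|=4: {0,1,5,6}:1  {1,4,5,6}:3  {2,3,4,6}:1  {3,4,5,6}:3
  |U|=5: {0,1,4,5,6}:4  {1,3,4,5,6}:6  {2,3,4,5,6}:4
  start at 0(i): 10
  start at 2(c): 10
sum over floor = 20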